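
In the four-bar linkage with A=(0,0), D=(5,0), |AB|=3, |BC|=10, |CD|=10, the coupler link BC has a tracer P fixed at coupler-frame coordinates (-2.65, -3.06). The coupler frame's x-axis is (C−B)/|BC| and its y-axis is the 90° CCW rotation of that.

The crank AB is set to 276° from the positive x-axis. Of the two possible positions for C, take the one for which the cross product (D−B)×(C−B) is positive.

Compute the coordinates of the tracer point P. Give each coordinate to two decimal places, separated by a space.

A=(0,0), D=(5.00,0)
B = A + 3.00·(cos276°, sin276°) = (0.3136, -2.9836)
|BD| = 5.5556
circle(B,10.00) ∩ circle(D,10.00): a=2.7778, h=9.6065
  candidates: C₊=(-2.5023,6.6118) cross=53.369; C₋=(7.8159,-9.5954) cross=-53.369
  mode + wants cross > 0 → take C=(-2.5023,6.6118) (cross=53.369)
ex = (C−B)/|BC| = (-0.2816,0.9595); ey = (-0.9595,-0.2816)
P = B + -2.65·ex + -3.06·ey = (3.9960,-4.6647)

4.00 -4.66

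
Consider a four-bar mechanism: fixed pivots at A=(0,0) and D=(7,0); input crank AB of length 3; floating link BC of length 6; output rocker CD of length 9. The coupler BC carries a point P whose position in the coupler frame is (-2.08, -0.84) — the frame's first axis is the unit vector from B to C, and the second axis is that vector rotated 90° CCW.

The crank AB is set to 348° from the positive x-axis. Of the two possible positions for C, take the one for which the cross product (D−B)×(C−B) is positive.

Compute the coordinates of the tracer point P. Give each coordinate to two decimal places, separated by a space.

A=(0,0), D=(7.00,0)
B = A + 3.00·(cos348°, sin348°) = (2.9344, -0.6237)
|BD| = 4.1131
circle(B,6.00) ∩ circle(D,9.00): a=-3.4137, h=4.9342
  candidates: C₊=(-1.1881,3.7357) cross=20.295; C₋=(0.3084,-6.0186) cross=-20.295
  mode + wants cross > 0 → take C=(-1.1881,3.7357) (cross=20.295)
ex = (C−B)/|BC| = (-0.6871,0.7266); ey = (-0.7266,-0.6871)
P = B + -2.08·ex + -0.84·ey = (4.9739,-1.5579)

4.97 -1.56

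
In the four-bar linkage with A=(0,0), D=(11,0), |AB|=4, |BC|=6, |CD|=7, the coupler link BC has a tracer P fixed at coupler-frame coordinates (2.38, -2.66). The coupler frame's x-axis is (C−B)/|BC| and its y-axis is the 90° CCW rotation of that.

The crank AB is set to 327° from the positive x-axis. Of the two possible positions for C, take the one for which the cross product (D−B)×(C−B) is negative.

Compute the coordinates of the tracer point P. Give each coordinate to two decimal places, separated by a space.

A=(0,0), D=(11.00,0)
B = A + 4.00·(cos327°, sin327°) = (3.3547, -2.1786)
|BD| = 7.9497
circle(B,6.00) ∩ circle(D,7.00): a=3.1572, h=5.1022
  candidates: C₊=(4.9928,3.5935) cross=40.561; C₋=(7.7892,-6.2202) cross=-40.561
  mode - wants cross < 0 → take C=(7.7892,-6.2202) (cross=-40.561)
ex = (C−B)/|BC| = (0.7391,-0.6736); ey = (0.6736,0.7391)
P = B + 2.38·ex + -2.66·ey = (3.3219,-5.7477)

3.32 -5.75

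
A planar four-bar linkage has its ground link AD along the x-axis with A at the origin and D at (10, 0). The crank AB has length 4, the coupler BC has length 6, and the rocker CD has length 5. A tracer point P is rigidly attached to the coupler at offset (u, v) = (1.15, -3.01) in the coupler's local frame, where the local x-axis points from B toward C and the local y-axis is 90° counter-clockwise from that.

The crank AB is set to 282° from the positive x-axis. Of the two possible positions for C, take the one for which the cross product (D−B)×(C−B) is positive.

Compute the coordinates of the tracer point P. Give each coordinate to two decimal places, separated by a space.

3.79 -5.19

A=(0,0), D=(10.00,0)
B = A + 4.00·(cos282°, sin282°) = (0.8316, -3.9126)
|BD| = 9.9683
circle(B,6.00) ∩ circle(D,5.00): a=5.5359, h=2.3138
  candidates: C₊=(5.0151,0.3884) cross=23.065; C₋=(6.8315,-3.8679) cross=-23.065
  mode + wants cross > 0 → take C=(5.0151,0.3884) (cross=23.065)
ex = (C−B)/|BC| = (0.6972,0.7168); ey = (-0.7168,0.6972)
P = B + 1.15·ex + -3.01·ey = (3.7911,-5.1869)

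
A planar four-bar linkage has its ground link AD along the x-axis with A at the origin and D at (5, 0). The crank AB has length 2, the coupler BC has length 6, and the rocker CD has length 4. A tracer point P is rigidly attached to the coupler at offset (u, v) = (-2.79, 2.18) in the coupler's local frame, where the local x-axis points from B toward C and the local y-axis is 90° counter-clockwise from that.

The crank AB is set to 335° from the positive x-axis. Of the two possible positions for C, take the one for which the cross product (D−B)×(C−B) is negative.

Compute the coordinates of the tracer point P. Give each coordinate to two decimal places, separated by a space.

A=(0,0), D=(5.00,0)
B = A + 2.00·(cos335°, sin335°) = (1.8126, -0.8452)
|BD| = 3.2976
circle(B,6.00) ∩ circle(D,4.00): a=4.6813, h=3.7530
  candidates: C₊=(5.3756,3.9823) cross=12.376; C₋=(7.2995,-3.2729) cross=-12.376
  mode - wants cross < 0 → take C=(7.2995,-3.2729) (cross=-12.376)
ex = (C−B)/|BC| = (0.9145,-0.4046); ey = (0.4046,0.9145)
P = B + -2.79·ex + 2.18·ey = (0.1433,2.2772)

0.14 2.28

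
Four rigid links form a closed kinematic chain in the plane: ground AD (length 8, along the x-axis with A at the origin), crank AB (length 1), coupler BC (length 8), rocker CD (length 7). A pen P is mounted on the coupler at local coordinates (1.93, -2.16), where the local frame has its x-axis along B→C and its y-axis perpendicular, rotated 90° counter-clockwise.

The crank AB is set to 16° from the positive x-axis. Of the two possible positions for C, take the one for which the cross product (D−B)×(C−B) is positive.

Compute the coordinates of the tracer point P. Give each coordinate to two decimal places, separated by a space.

3.85 0.51

A=(0,0), D=(8.00,0)
B = A + 1.00·(cos16°, sin16°) = (0.9613, 0.2756)
|BD| = 7.0441
circle(B,8.00) ∩ circle(D,7.00): a=4.5868, h=6.5545
  candidates: C₊=(5.8010,6.6456) cross=46.171; C₋=(5.2881,-6.4533) cross=-46.171
  mode + wants cross > 0 → take C=(5.8010,6.6456) (cross=46.171)
ex = (C−B)/|BC| = (0.6050,0.7962); ey = (-0.7962,0.6050)
P = B + 1.93·ex + -2.16·ey = (3.8487,0.5057)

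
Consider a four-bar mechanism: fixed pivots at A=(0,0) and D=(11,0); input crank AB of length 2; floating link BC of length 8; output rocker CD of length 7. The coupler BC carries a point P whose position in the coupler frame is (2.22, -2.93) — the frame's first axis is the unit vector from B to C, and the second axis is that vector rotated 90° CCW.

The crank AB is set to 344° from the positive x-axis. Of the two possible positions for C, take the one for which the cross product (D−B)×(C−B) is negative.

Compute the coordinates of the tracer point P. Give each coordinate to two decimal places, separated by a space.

A=(0,0), D=(11.00,0)
B = A + 2.00·(cos344°, sin344°) = (1.9225, -0.5513)
|BD| = 9.0942
circle(B,8.00) ∩ circle(D,7.00): a=5.3718, h=5.9282
  candidates: C₊=(6.9251,5.6917) cross=53.912; C₋=(7.6438,-6.1430) cross=-53.912
  mode - wants cross < 0 → take C=(7.6438,-6.1430) (cross=-53.912)
ex = (C−B)/|BC| = (0.7152,-0.6990); ey = (0.6990,0.7152)
P = B + 2.22·ex + -2.93·ey = (1.4622,-4.1984)

1.46 -4.20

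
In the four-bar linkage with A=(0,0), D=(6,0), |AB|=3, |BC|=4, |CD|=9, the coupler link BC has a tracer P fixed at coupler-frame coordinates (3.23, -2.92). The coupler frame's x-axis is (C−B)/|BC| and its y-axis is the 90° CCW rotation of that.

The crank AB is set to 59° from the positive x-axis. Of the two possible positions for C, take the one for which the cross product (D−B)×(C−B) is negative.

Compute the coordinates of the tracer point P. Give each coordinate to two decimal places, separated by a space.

-1.16 5.98

A=(0,0), D=(6.00,0)
B = A + 3.00·(cos59°, sin59°) = (1.5451, 2.5715)
|BD| = 5.1438
circle(B,4.00) ∩ circle(D,9.00): a=-3.7464, h=1.4016
  candidates: C₊=(-0.9988,5.6583) cross=7.210; C₋=(-2.4002,3.2305) cross=-7.210
  mode - wants cross < 0 → take C=(-2.4002,3.2305) (cross=-7.210)
ex = (C−B)/|BC| = (-0.9863,0.1648); ey = (-0.1648,-0.9863)
P = B + 3.23·ex + -2.92·ey = (-1.1597,5.9838)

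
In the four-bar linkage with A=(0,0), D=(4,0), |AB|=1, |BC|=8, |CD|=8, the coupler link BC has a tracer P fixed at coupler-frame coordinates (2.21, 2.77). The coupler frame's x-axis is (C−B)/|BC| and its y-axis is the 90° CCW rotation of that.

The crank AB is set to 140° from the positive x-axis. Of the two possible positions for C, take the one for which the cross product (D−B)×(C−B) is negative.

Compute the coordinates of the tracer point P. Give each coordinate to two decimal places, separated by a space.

2.34 -1.06

A=(0,0), D=(4.00,0)
B = A + 1.00·(cos140°, sin140°) = (-0.7660, 0.6428)
|BD| = 4.8092
circle(B,8.00) ∩ circle(D,8.00): a=2.4046, h=7.6301
  candidates: C₊=(2.6368,7.8830) cross=36.694; C₋=(0.5972,-7.2402) cross=-36.694
  mode - wants cross < 0 → take C=(0.5972,-7.2402) (cross=-36.694)
ex = (C−B)/|BC| = (0.1704,-0.9854); ey = (0.9854,0.1704)
P = B + 2.21·ex + 2.77·ey = (2.3400,-1.0629)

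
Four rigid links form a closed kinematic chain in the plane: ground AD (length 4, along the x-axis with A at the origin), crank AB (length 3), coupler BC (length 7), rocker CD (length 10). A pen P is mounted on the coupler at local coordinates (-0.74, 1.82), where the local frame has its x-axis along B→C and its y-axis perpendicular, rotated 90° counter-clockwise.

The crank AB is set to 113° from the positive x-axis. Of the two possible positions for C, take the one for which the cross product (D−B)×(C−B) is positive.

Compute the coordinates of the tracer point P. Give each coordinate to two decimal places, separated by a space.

-3.13 2.57

A=(0,0), D=(4.00,0)
B = A + 3.00·(cos113°, sin113°) = (-1.1722, 2.7615)
|BD| = 5.8632
circle(B,7.00) ∩ circle(D,10.00): a=-1.4175, h=6.8550
  candidates: C₊=(0.8060,9.4762) cross=40.192; C₋=(-5.6512,-2.6179) cross=-40.192
  mode + wants cross > 0 → take C=(0.8060,9.4762) (cross=40.192)
ex = (C−B)/|BC| = (0.2826,0.9592); ey = (-0.9592,0.2826)
P = B + -0.74·ex + 1.82·ey = (-3.1271,2.5660)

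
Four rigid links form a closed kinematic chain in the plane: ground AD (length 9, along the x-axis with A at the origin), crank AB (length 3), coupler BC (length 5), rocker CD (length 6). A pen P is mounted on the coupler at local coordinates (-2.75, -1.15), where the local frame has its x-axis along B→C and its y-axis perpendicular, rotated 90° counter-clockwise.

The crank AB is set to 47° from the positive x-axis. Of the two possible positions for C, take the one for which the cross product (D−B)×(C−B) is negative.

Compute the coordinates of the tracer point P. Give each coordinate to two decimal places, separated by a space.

A=(0,0), D=(9.00,0)
B = A + 3.00·(cos47°, sin47°) = (2.0460, 2.1941)
|BD| = 7.2919
circle(B,5.00) ∩ circle(D,6.00): a=2.8917, h=4.0790
  candidates: C₊=(6.0310,5.2139) cross=29.744; C₋=(3.5764,-2.5660) cross=-29.744
  mode - wants cross < 0 → take C=(3.5764,-2.5660) (cross=-29.744)
ex = (C−B)/|BC| = (0.3061,-0.9520); ey = (0.9520,0.3061)
P = B + -2.75·ex + -1.15·ey = (0.1095,4.4601)

0.11 4.46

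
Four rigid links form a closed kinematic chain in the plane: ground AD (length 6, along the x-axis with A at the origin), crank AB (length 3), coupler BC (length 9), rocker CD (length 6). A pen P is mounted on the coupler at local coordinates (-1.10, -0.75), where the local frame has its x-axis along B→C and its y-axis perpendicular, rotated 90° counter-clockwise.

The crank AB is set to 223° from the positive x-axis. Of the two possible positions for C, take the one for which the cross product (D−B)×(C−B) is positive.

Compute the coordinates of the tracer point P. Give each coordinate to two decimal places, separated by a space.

A=(0,0), D=(6.00,0)
B = A + 3.00·(cos223°, sin223°) = (-2.1941, -2.0460)
|BD| = 8.4456
circle(B,9.00) ∩ circle(D,6.00): a=6.8869, h=5.7940
  candidates: C₊=(3.0841,5.2438) cross=48.934; C₋=(5.8913,-5.9990) cross=-48.934
  mode + wants cross > 0 → take C=(3.0841,5.2438) (cross=48.934)
ex = (C−B)/|BC| = (0.5865,0.8100); ey = (-0.8100,0.5865)
P = B + -1.10·ex + -0.75·ey = (-2.2317,-3.3768)

-2.23 -3.38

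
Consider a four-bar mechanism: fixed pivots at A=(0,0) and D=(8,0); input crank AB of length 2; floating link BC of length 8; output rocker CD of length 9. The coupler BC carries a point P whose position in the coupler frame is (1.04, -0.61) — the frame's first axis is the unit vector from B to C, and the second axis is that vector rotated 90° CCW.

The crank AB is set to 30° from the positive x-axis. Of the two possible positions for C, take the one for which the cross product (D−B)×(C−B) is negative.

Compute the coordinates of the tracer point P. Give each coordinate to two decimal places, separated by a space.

1.20 -0.08

A=(0,0), D=(8.00,0)
B = A + 2.00·(cos30°, sin30°) = (1.7321, 1.0000)
|BD| = 6.3472
circle(B,8.00) ∩ circle(D,9.00): a=1.8344, h=7.7868
  candidates: C₊=(4.7704,8.4006) cross=49.425; C₋=(2.3168,-6.9786) cross=-49.425
  mode - wants cross < 0 → take C=(2.3168,-6.9786) (cross=-49.425)
ex = (C−B)/|BC| = (0.0731,-0.9973); ey = (0.9973,0.0731)
P = B + 1.04·ex + -0.61·ey = (1.1997,-0.0818)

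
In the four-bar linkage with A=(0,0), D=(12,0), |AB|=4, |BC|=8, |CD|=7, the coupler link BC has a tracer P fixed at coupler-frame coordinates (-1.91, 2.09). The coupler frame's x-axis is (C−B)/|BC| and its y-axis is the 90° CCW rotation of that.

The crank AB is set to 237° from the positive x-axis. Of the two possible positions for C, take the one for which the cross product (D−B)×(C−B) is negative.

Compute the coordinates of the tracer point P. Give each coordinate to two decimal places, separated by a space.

-4.11 -1.28

A=(0,0), D=(12.00,0)
B = A + 4.00·(cos237°, sin237°) = (-2.1786, -3.3547)
|BD| = 14.5700
circle(B,8.00) ∩ circle(D,7.00): a=7.7998, h=1.7787
  candidates: C₊=(5.0021,0.1721) cross=25.915; C₋=(5.8212,-3.2897) cross=-25.915
  mode - wants cross < 0 → take C=(5.8212,-3.2897) (cross=-25.915)
ex = (C−B)/|BC| = (1.0000,0.0081); ey = (-0.0081,1.0000)
P = B + -1.91·ex + 2.09·ey = (-4.1055,-1.2803)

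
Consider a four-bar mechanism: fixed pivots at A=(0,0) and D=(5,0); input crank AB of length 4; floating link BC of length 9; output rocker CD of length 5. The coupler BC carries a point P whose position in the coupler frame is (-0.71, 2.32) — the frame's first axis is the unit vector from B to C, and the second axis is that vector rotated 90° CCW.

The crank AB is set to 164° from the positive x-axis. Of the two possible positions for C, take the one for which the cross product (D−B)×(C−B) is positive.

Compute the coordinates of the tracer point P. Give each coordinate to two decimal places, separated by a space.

A=(0,0), D=(5.00,0)
B = A + 4.00·(cos164°, sin164°) = (-3.8450, 1.1025)
|BD| = 8.9135
circle(B,9.00) ∩ circle(D,5.00): a=7.5981, h=4.8239
  candidates: C₊=(4.2913,4.9495) cross=42.997; C₋=(3.0980,-4.6241) cross=-42.997
  mode + wants cross > 0 → take C=(4.2913,4.9495) (cross=42.997)
ex = (C−B)/|BC| = (0.9040,0.4274); ey = (-0.4274,0.9040)
P = B + -0.71·ex + 2.32·ey = (-5.4786,2.8964)

-5.48 2.90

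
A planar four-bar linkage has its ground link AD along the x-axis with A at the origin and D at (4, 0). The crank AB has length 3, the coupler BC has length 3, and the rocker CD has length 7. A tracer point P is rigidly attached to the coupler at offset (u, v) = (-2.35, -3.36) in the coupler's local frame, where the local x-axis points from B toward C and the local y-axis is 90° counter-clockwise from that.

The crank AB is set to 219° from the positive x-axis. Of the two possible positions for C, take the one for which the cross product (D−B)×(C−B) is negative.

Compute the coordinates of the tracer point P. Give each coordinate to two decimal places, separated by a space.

A=(0,0), D=(4.00,0)
B = A + 3.00·(cos219°, sin219°) = (-2.3314, -1.8880)
|BD| = 6.6069
circle(B,3.00) ∩ circle(D,7.00): a=0.2763, h=2.9872
  candidates: C₊=(-2.9202,1.0537) cross=19.737; C₋=(-1.2130,-4.6717) cross=-19.737
  mode - wants cross < 0 → take C=(-1.2130,-4.6717) (cross=-19.737)
ex = (C−B)/|BC| = (0.3728,-0.9279); ey = (0.9279,0.3728)
P = B + -2.35·ex + -3.36·ey = (-6.3253,-0.9600)

-6.33 -0.96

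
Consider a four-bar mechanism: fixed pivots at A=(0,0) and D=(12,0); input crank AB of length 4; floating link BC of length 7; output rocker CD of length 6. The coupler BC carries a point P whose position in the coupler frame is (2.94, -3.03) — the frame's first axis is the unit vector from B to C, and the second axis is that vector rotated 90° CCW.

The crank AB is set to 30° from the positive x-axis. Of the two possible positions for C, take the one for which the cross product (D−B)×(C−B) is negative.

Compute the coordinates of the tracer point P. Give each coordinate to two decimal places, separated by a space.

A=(0,0), D=(12.00,0)
B = A + 4.00·(cos30°, sin30°) = (3.4641, 2.0000)
|BD| = 8.7671
circle(B,7.00) ∩ circle(D,6.00): a=5.1249, h=4.7681
  candidates: C₊=(9.5416,5.4733) cross=41.802; C₋=(7.3662,-3.8115) cross=-41.802
  mode - wants cross < 0 → take C=(7.3662,-3.8115) (cross=-41.802)
ex = (C−B)/|BC| = (0.5574,-0.8302); ey = (0.8302,0.5574)
P = B + 2.94·ex + -3.03·ey = (2.5874,-2.1299)

2.59 -2.13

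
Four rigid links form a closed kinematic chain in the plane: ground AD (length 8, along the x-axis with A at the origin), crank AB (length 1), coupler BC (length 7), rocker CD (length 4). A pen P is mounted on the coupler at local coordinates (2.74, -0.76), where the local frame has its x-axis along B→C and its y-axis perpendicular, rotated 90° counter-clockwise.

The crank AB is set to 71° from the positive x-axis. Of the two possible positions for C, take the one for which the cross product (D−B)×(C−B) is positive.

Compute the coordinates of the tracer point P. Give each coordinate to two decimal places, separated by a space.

3.14 1.36

A=(0,0), D=(8.00,0)
B = A + 1.00·(cos71°, sin71°) = (0.3256, 0.9455)
|BD| = 7.7325
circle(B,7.00) ∩ circle(D,4.00): a=6.0001, h=3.6054
  candidates: C₊=(6.7215,3.7902) cross=27.879; C₋=(5.8398,-3.3665) cross=-27.879
  mode + wants cross > 0 → take C=(6.7215,3.7902) (cross=27.879)
ex = (C−B)/|BC| = (0.9137,0.4064); ey = (-0.4064,0.9137)
P = B + 2.74·ex + -0.76·ey = (3.1380,1.3646)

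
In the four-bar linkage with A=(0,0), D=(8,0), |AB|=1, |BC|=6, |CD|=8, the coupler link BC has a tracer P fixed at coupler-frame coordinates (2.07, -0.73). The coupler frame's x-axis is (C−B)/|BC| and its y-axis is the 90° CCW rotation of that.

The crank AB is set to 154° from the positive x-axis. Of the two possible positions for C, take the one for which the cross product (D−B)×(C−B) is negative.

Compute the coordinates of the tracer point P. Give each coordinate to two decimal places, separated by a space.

A=(0,0), D=(8.00,0)
B = A + 1.00·(cos154°, sin154°) = (-0.8988, 0.4384)
|BD| = 8.9096
circle(B,6.00) ∩ circle(D,8.00): a=2.8835, h=5.2617
  candidates: C₊=(2.2401,5.5518) cross=46.880; C₋=(1.7223,-4.9588) cross=-46.880
  mode - wants cross < 0 → take C=(1.7223,-4.9588) (cross=-46.880)
ex = (C−B)/|BC| = (0.4368,-0.8995); ey = (0.8995,0.4368)
P = B + 2.07·ex + -0.73·ey = (-0.6512,-1.7426)

-0.65 -1.74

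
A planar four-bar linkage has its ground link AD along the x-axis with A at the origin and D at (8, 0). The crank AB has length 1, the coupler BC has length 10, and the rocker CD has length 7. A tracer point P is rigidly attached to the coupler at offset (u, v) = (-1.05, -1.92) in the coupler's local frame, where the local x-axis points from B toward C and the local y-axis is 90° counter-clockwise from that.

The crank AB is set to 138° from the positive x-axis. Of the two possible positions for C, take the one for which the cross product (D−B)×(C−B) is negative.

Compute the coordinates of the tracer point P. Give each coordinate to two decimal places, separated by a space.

-2.87 0.15

A=(0,0), D=(8.00,0)
B = A + 1.00·(cos138°, sin138°) = (-0.7431, 0.6691)
|BD| = 8.7687
circle(B,10.00) ∩ circle(D,7.00): a=7.2924, h=6.8426
  candidates: C₊=(7.0502,6.9353) cross=60.000; C₋=(6.0059,-6.7100) cross=-60.000
  mode - wants cross < 0 → take C=(6.0059,-6.7100) (cross=-60.000)
ex = (C−B)/|BC| = (0.6749,-0.7379); ey = (0.7379,0.6749)
P = B + -1.05·ex + -1.92·ey = (-2.8686,0.1481)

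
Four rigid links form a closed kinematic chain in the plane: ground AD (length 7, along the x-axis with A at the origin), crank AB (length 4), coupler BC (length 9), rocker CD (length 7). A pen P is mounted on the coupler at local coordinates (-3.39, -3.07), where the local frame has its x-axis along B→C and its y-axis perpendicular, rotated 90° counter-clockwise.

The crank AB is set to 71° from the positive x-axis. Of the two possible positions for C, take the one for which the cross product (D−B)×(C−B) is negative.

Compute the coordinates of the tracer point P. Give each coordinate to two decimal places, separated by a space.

A=(0,0), D=(7.00,0)
B = A + 4.00·(cos71°, sin71°) = (1.3023, 3.7821)
|BD| = 6.8387
circle(B,9.00) ∩ circle(D,7.00): a=5.7590, h=6.9162
  candidates: C₊=(9.9253,6.3594) cross=47.298; C₋=(2.2755,-5.1652) cross=-47.298
  mode - wants cross < 0 → take C=(2.2755,-5.1652) (cross=-47.298)
ex = (C−B)/|BC| = (0.1081,-0.9941); ey = (0.9941,0.1081)
P = B + -3.39·ex + -3.07·ey = (-2.1163,6.8202)

-2.12 6.82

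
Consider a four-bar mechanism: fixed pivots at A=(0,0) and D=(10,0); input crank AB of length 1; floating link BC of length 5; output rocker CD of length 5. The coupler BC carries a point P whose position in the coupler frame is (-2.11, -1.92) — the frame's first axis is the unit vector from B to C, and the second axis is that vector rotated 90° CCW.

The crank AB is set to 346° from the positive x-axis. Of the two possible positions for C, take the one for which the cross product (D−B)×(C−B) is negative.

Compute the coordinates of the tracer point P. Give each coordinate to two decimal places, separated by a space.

-1.74 -1.14

A=(0,0), D=(10.00,0)
B = A + 1.00·(cos346°, sin346°) = (0.9703, -0.2419)
|BD| = 9.0329
circle(B,5.00) ∩ circle(D,5.00): a=4.5165, h=2.1451
  candidates: C₊=(5.4277,2.0234) cross=19.377; C₋=(5.5426,-2.2653) cross=-19.377
  mode - wants cross < 0 → take C=(5.5426,-2.2653) (cross=-19.377)
ex = (C−B)/|BC| = (0.9145,-0.4047); ey = (0.4047,0.9145)
P = B + -2.11·ex + -1.92·ey = (-1.7362,-1.1438)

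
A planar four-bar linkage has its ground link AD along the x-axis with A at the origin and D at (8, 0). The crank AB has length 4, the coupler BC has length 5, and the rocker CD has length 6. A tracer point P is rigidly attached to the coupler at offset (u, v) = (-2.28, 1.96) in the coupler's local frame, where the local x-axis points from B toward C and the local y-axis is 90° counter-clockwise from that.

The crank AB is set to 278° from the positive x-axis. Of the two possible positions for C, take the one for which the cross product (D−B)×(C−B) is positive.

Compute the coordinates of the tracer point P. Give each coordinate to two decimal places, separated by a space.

-2.00 -5.55

A=(0,0), D=(8.00,0)
B = A + 4.00·(cos278°, sin278°) = (0.5567, -3.9611)
|BD| = 8.4317
circle(B,5.00) ∩ circle(D,6.00): a=3.5635, h=3.5073
  candidates: C₊=(2.0548,0.8092) cross=29.573; C₋=(5.3502,-5.3832) cross=-29.573
  mode + wants cross > 0 → take C=(2.0548,0.8092) (cross=29.573)
ex = (C−B)/|BC| = (0.2996,0.9541); ey = (-0.9541,0.2996)
P = B + -2.28·ex + 1.96·ey = (-1.9964,-5.5491)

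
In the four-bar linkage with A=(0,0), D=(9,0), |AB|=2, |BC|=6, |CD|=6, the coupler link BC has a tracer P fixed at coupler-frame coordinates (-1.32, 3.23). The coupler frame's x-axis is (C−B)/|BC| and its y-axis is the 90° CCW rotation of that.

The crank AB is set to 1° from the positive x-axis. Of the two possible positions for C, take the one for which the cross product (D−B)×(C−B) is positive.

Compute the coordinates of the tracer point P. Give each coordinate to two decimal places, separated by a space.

A=(0,0), D=(9.00,0)
B = A + 2.00·(cos1°, sin1°) = (1.9997, 0.0349)
|BD| = 7.0004
circle(B,6.00) ∩ circle(D,6.00): a=3.5002, h=4.8733
  candidates: C₊=(5.5241,4.8906) cross=34.115; C₋=(5.4755,-4.8557) cross=-34.115
  mode + wants cross > 0 → take C=(5.5241,4.8906) (cross=34.115)
ex = (C−B)/|BC| = (0.5874,0.8093); ey = (-0.8093,0.5874)
P = B + -1.32·ex + 3.23·ey = (-1.3897,0.8640)

-1.39 0.86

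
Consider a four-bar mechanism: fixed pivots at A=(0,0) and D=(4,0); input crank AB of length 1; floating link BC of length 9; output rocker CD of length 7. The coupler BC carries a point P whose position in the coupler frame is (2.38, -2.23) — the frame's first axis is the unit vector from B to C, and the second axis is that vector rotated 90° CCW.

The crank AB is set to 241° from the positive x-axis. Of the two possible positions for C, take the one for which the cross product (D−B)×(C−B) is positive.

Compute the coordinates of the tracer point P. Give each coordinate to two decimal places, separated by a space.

2.62 0.13

A=(0,0), D=(4.00,0)
B = A + 1.00·(cos241°, sin241°) = (-0.4848, -0.8746)
|BD| = 4.5693
circle(B,9.00) ∩ circle(D,7.00): a=5.7863, h=6.8934
  candidates: C₊=(3.8750,6.9989) cross=31.498; C₋=(6.5140,-6.5330) cross=-31.498
  mode + wants cross > 0 → take C=(3.8750,6.9989) (cross=31.498)
ex = (C−B)/|BC| = (0.4844,0.8748); ey = (-0.8748,0.4844)
P = B + 2.38·ex + -2.23·ey = (2.6190,0.1272)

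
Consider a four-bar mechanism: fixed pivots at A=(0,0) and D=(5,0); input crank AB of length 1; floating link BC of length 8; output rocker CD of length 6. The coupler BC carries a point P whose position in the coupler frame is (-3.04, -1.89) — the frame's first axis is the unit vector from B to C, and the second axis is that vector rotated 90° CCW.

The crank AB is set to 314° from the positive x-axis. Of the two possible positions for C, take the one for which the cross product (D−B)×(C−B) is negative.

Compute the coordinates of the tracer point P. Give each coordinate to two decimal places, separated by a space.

A=(0,0), D=(5.00,0)
B = A + 1.00·(cos314°, sin314°) = (0.6947, -0.7193)
|BD| = 4.3650
circle(B,8.00) ∩ circle(D,6.00): a=5.3898, h=5.9118
  candidates: C₊=(5.0365,5.9999) cross=25.805; C₋=(6.9850,-5.6621) cross=-25.805
  mode - wants cross < 0 → take C=(6.9850,-5.6621) (cross=-25.805)
ex = (C−B)/|BC| = (0.7863,-0.6178); ey = (0.6178,0.7863)
P = B + -3.04·ex + -1.89·ey = (-2.8634,-0.3272)

-2.86 -0.33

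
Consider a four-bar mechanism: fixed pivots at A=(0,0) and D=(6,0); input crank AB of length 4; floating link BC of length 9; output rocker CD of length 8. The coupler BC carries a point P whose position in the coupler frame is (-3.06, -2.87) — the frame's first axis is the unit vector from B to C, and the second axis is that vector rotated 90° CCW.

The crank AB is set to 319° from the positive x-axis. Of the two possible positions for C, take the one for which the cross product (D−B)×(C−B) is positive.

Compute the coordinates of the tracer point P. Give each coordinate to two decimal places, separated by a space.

6.55 -4.89

A=(0,0), D=(6.00,0)
B = A + 4.00·(cos319°, sin319°) = (3.0188, -2.6242)
|BD| = 3.9716
circle(B,9.00) ∩ circle(D,8.00): a=4.1260, h=7.9985
  candidates: C₊=(0.8309,6.1058) cross=31.767; C₋=(11.4008,-5.9018) cross=-31.767
  mode + wants cross > 0 → take C=(0.8309,6.1058) (cross=31.767)
ex = (C−B)/|BC| = (-0.2431,0.9700); ey = (-0.9700,-0.2431)
P = B + -3.06·ex + -2.87·ey = (6.5466,-4.8947)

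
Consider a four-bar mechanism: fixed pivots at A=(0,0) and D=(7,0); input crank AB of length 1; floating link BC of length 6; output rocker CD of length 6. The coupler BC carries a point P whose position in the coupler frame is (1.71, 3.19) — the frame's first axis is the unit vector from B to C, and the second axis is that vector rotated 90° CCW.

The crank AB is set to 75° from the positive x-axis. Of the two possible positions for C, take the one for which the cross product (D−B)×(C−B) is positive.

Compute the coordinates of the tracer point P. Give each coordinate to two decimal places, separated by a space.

-0.92 4.39

A=(0,0), D=(7.00,0)
B = A + 1.00·(cos75°, sin75°) = (0.2588, 0.9659)
|BD| = 6.8100
circle(B,6.00) ∩ circle(D,6.00): a=3.4050, h=4.9402
  candidates: C₊=(4.3301,5.3732) cross=33.643; C₋=(2.9287,-4.4073) cross=-33.643
  mode + wants cross > 0 → take C=(4.3301,5.3732) (cross=33.643)
ex = (C−B)/|BC| = (0.6786,0.7346); ey = (-0.7346,0.6786)
P = B + 1.71·ex + 3.19·ey = (-0.9241,4.3866)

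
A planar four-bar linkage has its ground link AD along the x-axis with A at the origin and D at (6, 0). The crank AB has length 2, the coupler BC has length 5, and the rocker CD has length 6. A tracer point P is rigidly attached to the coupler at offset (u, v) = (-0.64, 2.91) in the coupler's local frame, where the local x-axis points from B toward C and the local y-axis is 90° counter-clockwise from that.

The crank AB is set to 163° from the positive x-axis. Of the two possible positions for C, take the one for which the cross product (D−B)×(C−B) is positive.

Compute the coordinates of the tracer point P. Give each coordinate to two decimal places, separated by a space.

-4.42 2.20

A=(0,0), D=(6.00,0)
B = A + 2.00·(cos163°, sin163°) = (-1.9126, 0.5847)
|BD| = 7.9342
circle(B,5.00) ∩ circle(D,6.00): a=3.2739, h=3.7791
  candidates: C₊=(1.6309,4.1123) cross=29.984; C₋=(1.0739,-3.4254) cross=-29.984
  mode + wants cross > 0 → take C=(1.6309,4.1123) (cross=29.984)
ex = (C−B)/|BC| = (0.7087,0.7055); ey = (-0.7055,0.7087)
P = B + -0.64·ex + 2.91·ey = (-4.4192,2.1955)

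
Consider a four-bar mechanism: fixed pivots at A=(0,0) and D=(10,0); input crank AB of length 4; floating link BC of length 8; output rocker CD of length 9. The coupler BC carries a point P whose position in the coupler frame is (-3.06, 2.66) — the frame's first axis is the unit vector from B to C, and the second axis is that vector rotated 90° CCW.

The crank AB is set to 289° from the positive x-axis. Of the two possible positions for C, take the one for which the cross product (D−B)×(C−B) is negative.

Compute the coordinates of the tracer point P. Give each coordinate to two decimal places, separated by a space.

0.51 0.19

A=(0,0), D=(10.00,0)
B = A + 4.00·(cos289°, sin289°) = (1.3023, -3.7821)
|BD| = 9.4844
circle(B,8.00) ∩ circle(D,9.00): a=3.8460, h=7.0149
  candidates: C₊=(2.0320,4.1846) cross=66.532; C₋=(7.6266,-8.6814) cross=-66.532
  mode - wants cross < 0 → take C=(7.6266,-8.6814) (cross=-66.532)
ex = (C−B)/|BC| = (0.7905,-0.6124); ey = (0.6124,0.7905)
P = B + -3.06·ex + 2.66·ey = (0.5123,0.1947)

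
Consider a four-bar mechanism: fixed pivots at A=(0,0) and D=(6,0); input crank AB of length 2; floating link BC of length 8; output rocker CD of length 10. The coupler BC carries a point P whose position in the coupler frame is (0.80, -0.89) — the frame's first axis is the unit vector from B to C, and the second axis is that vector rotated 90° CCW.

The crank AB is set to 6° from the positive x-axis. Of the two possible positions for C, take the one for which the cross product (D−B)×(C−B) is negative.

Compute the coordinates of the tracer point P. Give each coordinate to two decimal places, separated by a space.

0.87 -0.22

A=(0,0), D=(6.00,0)
B = A + 2.00·(cos6°, sin6°) = (1.9890, 0.2091)
|BD| = 4.0164
circle(B,8.00) ∩ circle(D,10.00): a=-2.4734, h=7.6080
  candidates: C₊=(-0.0850,7.9355) cross=30.557; C₋=(-0.8770,-7.2599) cross=-30.557
  mode - wants cross < 0 → take C=(-0.8770,-7.2599) (cross=-30.557)
ex = (C−B)/|BC| = (-0.3583,-0.9336); ey = (0.9336,-0.3583)
P = B + 0.80·ex + -0.89·ey = (0.8715,-0.2190)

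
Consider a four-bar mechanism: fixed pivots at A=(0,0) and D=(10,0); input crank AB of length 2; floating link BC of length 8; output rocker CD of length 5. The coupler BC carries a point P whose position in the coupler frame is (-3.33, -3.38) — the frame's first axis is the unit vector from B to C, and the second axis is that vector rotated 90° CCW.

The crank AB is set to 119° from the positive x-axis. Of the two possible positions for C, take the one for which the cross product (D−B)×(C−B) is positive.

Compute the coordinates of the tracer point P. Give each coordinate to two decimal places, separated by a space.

-3.32 -2.37

A=(0,0), D=(10.00,0)
B = A + 2.00·(cos119°, sin119°) = (-0.9696, 1.7492)
|BD| = 11.1082
circle(B,8.00) ∩ circle(D,5.00): a=7.3096, h=3.2512
  candidates: C₊=(6.7607,3.8088) cross=36.115; C₋=(5.7368,-2.6124) cross=-36.115
  mode + wants cross > 0 → take C=(6.7607,3.8088) (cross=36.115)
ex = (C−B)/|BC| = (0.9663,0.2574); ey = (-0.2574,0.9663)
P = B + -3.33·ex + -3.38·ey = (-3.3172,-2.3741)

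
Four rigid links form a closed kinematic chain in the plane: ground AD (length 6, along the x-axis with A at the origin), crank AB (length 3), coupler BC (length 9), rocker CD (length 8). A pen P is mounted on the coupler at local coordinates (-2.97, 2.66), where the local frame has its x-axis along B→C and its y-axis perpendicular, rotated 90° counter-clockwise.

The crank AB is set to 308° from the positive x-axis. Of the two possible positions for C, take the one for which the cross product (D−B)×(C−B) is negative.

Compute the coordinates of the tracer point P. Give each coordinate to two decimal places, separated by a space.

0.79 1.48

A=(0,0), D=(6.00,0)
B = A + 3.00·(cos308°, sin308°) = (1.8470, -2.3640)
|BD| = 4.7787
circle(B,9.00) ∩ circle(D,8.00): a=4.1681, h=7.9767
  candidates: C₊=(1.5233,6.6301) cross=38.118; C₋=(9.4154,-7.2343) cross=-38.118
  mode - wants cross < 0 → take C=(9.4154,-7.2343) (cross=-38.118)
ex = (C−B)/|BC| = (0.8409,-0.5411); ey = (0.5411,0.8409)
P = B + -2.97·ex + 2.66·ey = (0.7889,1.4800)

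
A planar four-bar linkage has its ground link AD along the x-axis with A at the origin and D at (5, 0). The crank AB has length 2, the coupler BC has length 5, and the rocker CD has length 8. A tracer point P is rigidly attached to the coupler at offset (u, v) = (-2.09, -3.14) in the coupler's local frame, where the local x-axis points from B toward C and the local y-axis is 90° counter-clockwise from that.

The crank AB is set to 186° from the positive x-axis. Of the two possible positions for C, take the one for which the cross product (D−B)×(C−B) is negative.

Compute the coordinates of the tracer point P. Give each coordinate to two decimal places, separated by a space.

A=(0,0), D=(5.00,0)
B = A + 2.00·(cos186°, sin186°) = (-1.9890, -0.2091)
|BD| = 6.9922
circle(B,5.00) ∩ circle(D,8.00): a=0.7073, h=4.9497
  candidates: C₊=(-1.4301,4.7596) cross=34.609; C₋=(-1.1341,-5.1354) cross=-34.609
  mode - wants cross < 0 → take C=(-1.1341,-5.1354) (cross=-34.609)
ex = (C−B)/|BC| = (0.1710,-0.9853); ey = (0.9853,0.1710)
P = B + -2.09·ex + -3.14·ey = (-5.4402,1.3133)

-5.44 1.31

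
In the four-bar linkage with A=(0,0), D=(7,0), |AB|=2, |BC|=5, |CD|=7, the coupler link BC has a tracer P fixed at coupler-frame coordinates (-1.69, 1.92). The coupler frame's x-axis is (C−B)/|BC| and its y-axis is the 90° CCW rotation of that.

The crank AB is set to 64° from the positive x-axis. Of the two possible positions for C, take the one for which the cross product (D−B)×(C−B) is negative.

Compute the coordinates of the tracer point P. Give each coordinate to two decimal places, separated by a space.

A=(0,0), D=(7.00,0)
B = A + 2.00·(cos64°, sin64°) = (0.8767, 1.7976)
|BD| = 6.3817
circle(B,5.00) ∩ circle(D,7.00): a=1.3104, h=4.8252
  candidates: C₊=(3.4933,6.0583) cross=30.793; C₋=(0.7750,-3.2014) cross=-30.793
  mode - wants cross < 0 → take C=(0.7750,-3.2014) (cross=-30.793)
ex = (C−B)/|BC| = (-0.0204,-0.9998); ey = (0.9998,-0.0204)
P = B + -1.69·ex + 1.92·ey = (2.8307,3.4482)

2.83 3.45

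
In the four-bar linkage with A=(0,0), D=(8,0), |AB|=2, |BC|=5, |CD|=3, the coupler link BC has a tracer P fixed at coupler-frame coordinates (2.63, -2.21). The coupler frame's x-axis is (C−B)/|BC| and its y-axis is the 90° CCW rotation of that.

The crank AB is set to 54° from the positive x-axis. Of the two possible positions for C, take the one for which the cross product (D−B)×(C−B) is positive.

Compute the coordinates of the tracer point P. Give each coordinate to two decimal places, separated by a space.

4.10 -0.19

A=(0,0), D=(8.00,0)
B = A + 2.00·(cos54°, sin54°) = (1.1756, 1.6180)
|BD| = 7.0136
circle(B,5.00) ∩ circle(D,3.00): a=4.6474, h=1.8442
  candidates: C₊=(6.1231,2.3404) cross=12.935; C₋=(5.2722,-1.2486) cross=-12.935
  mode + wants cross > 0 → take C=(6.1231,2.3404) (cross=12.935)
ex = (C−B)/|BC| = (0.9895,0.1445); ey = (-0.1445,0.9895)
P = B + 2.63·ex + -2.21·ey = (4.0973,-0.1888)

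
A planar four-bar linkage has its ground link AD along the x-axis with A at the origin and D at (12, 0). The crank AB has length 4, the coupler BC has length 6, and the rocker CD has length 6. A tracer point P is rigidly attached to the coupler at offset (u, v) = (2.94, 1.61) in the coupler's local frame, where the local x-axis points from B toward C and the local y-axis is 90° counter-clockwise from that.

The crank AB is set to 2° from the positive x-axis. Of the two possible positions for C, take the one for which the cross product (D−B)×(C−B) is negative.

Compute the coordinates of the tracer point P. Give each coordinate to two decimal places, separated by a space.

A=(0,0), D=(12.00,0)
B = A + 4.00·(cos2°, sin2°) = (3.9976, 0.1396)
|BD| = 8.0037
circle(B,6.00) ∩ circle(D,6.00): a=4.0018, h=4.4705
  candidates: C₊=(8.0768,4.5396) cross=35.780; C₋=(7.9208,-4.4000) cross=-35.780
  mode - wants cross < 0 → take C=(7.9208,-4.4000) (cross=-35.780)
ex = (C−B)/|BC| = (0.6539,-0.7566); ey = (0.7566,0.6539)
P = B + 2.94·ex + 1.61·ey = (7.1381,-1.0321)

7.14 -1.03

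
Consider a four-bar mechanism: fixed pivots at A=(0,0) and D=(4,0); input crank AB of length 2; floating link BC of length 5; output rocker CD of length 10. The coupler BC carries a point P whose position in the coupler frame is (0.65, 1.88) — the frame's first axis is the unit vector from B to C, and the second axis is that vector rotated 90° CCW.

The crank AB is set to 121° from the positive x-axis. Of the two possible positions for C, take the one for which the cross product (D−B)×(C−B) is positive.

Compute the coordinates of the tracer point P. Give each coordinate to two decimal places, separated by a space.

-2.85 0.91

A=(0,0), D=(4.00,0)
B = A + 2.00·(cos121°, sin121°) = (-1.0301, 1.7143)
|BD| = 5.3142
circle(B,5.00) ∩ circle(D,10.00): a=-4.3995, h=2.3758
  candidates: C₊=(-4.4279,5.3824) cross=12.626; C₋=(-5.9608,0.8848) cross=-12.626
  mode + wants cross > 0 → take C=(-4.4279,5.3824) (cross=12.626)
ex = (C−B)/|BC| = (-0.6796,0.7336); ey = (-0.7336,-0.6796)
P = B + 0.65·ex + 1.88·ey = (-2.8510,0.9136)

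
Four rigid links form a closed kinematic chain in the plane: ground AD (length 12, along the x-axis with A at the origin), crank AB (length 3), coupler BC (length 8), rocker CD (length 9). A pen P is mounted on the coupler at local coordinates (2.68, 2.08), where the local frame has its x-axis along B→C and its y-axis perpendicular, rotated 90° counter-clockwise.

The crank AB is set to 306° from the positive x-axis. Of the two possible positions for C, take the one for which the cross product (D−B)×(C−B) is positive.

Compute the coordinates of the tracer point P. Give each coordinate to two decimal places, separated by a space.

0.75 0.81

A=(0,0), D=(12.00,0)
B = A + 3.00·(cos306°, sin306°) = (1.7634, -2.4271)
|BD| = 10.5204
circle(B,8.00) ∩ circle(D,9.00): a=4.4523, h=6.6466
  candidates: C₊=(4.5622,5.0674) cross=69.925; C₋=(7.6289,-7.8672) cross=-69.925
  mode + wants cross > 0 → take C=(4.5622,5.0674) (cross=69.925)
ex = (C−B)/|BC| = (0.3499,0.9368); ey = (-0.9368,0.3499)
P = B + 2.68·ex + 2.08·ey = (0.7524,0.8113)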